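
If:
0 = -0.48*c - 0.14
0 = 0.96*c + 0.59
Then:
No Solution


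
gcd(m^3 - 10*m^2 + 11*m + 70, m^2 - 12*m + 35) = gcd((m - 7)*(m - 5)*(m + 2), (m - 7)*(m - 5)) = m^2 - 12*m + 35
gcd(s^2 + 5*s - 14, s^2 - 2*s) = s - 2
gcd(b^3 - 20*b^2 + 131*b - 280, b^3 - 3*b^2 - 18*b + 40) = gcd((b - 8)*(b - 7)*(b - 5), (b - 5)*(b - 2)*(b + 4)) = b - 5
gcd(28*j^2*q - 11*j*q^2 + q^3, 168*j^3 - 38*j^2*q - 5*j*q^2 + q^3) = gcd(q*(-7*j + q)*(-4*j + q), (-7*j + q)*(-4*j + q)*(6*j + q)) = 28*j^2 - 11*j*q + q^2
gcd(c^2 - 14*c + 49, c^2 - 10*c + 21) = c - 7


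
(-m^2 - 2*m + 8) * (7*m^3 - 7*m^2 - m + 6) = -7*m^5 - 7*m^4 + 71*m^3 - 60*m^2 - 20*m + 48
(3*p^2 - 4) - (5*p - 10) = 3*p^2 - 5*p + 6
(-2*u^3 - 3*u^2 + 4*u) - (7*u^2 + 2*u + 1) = -2*u^3 - 10*u^2 + 2*u - 1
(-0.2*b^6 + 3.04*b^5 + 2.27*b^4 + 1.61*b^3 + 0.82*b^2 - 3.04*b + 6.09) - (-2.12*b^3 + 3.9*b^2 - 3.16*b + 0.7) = -0.2*b^6 + 3.04*b^5 + 2.27*b^4 + 3.73*b^3 - 3.08*b^2 + 0.12*b + 5.39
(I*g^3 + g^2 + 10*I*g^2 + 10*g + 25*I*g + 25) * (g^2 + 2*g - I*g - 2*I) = I*g^5 + 2*g^4 + 12*I*g^4 + 24*g^3 + 44*I*g^3 + 90*g^2 + 38*I*g^2 + 100*g - 45*I*g - 50*I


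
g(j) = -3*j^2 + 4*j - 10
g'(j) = 4 - 6*j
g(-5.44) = -120.54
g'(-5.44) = 36.64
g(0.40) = -8.88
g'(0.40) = 1.60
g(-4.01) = -74.28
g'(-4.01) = 28.06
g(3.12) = -26.72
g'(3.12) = -14.72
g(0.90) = -8.83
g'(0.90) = -1.40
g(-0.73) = -14.52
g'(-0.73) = 8.38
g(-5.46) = -121.27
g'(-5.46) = 36.76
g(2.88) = -23.36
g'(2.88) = -13.28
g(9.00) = -217.00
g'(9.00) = -50.00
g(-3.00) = -49.00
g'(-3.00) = 22.00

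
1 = 1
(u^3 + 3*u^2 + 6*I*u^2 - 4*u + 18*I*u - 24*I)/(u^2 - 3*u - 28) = (u^2 + u*(-1 + 6*I) - 6*I)/(u - 7)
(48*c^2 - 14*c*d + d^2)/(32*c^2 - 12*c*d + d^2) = (6*c - d)/(4*c - d)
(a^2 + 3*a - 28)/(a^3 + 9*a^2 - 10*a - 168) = 1/(a + 6)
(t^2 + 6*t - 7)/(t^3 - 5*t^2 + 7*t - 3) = (t + 7)/(t^2 - 4*t + 3)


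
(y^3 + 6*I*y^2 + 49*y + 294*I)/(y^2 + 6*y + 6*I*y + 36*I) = (y^2 + 49)/(y + 6)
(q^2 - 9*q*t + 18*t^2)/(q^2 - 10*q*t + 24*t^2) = (q - 3*t)/(q - 4*t)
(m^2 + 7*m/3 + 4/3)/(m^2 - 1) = (m + 4/3)/(m - 1)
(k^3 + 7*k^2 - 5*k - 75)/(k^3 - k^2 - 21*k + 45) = (k + 5)/(k - 3)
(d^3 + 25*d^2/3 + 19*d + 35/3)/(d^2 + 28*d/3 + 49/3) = (d^2 + 6*d + 5)/(d + 7)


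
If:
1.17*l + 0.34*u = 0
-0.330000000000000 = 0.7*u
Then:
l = 0.14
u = -0.47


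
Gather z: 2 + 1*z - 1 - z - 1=0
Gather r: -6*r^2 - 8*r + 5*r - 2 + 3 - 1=-6*r^2 - 3*r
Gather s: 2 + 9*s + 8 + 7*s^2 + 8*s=7*s^2 + 17*s + 10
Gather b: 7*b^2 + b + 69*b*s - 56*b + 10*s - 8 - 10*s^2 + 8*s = 7*b^2 + b*(69*s - 55) - 10*s^2 + 18*s - 8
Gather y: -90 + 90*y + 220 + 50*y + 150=140*y + 280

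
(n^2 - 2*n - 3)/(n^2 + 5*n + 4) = (n - 3)/(n + 4)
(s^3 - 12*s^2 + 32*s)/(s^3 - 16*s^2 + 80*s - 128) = s/(s - 4)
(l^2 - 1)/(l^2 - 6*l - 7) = (l - 1)/(l - 7)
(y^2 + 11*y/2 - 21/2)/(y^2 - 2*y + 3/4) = 2*(y + 7)/(2*y - 1)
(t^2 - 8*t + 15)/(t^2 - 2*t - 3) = (t - 5)/(t + 1)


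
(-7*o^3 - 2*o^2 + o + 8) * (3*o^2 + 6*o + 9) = -21*o^5 - 48*o^4 - 72*o^3 + 12*o^2 + 57*o + 72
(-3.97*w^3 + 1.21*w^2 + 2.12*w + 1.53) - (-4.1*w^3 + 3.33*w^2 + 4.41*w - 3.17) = 0.129999999999999*w^3 - 2.12*w^2 - 2.29*w + 4.7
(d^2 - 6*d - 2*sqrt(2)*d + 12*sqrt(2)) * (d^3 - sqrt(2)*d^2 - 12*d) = d^5 - 6*d^4 - 3*sqrt(2)*d^4 - 8*d^3 + 18*sqrt(2)*d^3 + 24*sqrt(2)*d^2 + 48*d^2 - 144*sqrt(2)*d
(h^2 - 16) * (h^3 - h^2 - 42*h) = h^5 - h^4 - 58*h^3 + 16*h^2 + 672*h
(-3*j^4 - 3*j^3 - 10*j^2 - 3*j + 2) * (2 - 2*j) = 6*j^5 + 14*j^3 - 14*j^2 - 10*j + 4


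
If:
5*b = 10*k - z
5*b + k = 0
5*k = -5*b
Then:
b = 0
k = 0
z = 0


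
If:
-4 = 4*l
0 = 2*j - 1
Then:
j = 1/2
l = -1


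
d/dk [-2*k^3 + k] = 1 - 6*k^2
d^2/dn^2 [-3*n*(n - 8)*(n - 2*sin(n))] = -6*n^2*sin(n) + 48*n*sin(n) + 24*n*cos(n) - 18*n + 12*sin(n) - 96*cos(n) + 48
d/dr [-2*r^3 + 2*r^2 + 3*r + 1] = -6*r^2 + 4*r + 3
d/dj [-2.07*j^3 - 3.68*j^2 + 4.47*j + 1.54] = -6.21*j^2 - 7.36*j + 4.47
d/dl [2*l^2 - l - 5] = 4*l - 1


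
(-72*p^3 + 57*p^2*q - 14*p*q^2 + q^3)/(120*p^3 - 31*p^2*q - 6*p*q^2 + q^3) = (-3*p + q)/(5*p + q)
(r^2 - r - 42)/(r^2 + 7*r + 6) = (r - 7)/(r + 1)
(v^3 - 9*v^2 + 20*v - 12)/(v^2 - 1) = (v^2 - 8*v + 12)/(v + 1)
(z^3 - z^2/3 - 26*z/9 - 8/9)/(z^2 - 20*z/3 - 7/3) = (3*z^2 - 2*z - 8)/(3*(z - 7))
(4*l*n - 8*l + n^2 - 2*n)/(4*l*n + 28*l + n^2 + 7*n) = (n - 2)/(n + 7)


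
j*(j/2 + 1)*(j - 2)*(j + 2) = j^4/2 + j^3 - 2*j^2 - 4*j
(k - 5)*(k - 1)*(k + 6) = k^3 - 31*k + 30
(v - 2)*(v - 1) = v^2 - 3*v + 2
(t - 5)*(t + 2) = t^2 - 3*t - 10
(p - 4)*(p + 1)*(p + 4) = p^3 + p^2 - 16*p - 16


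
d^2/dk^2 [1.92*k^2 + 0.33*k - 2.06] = 3.84000000000000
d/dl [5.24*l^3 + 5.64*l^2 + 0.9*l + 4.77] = 15.72*l^2 + 11.28*l + 0.9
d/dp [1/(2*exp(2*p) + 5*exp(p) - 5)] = (-4*exp(p) - 5)*exp(p)/(2*exp(2*p) + 5*exp(p) - 5)^2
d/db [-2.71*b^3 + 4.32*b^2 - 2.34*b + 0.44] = -8.13*b^2 + 8.64*b - 2.34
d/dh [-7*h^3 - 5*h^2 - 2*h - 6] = -21*h^2 - 10*h - 2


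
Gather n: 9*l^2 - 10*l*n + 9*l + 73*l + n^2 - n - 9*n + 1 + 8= 9*l^2 + 82*l + n^2 + n*(-10*l - 10) + 9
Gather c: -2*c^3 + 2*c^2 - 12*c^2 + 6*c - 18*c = -2*c^3 - 10*c^2 - 12*c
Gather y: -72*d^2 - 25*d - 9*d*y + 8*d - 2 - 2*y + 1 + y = -72*d^2 - 17*d + y*(-9*d - 1) - 1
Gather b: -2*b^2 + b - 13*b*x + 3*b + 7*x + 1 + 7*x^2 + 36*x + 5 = -2*b^2 + b*(4 - 13*x) + 7*x^2 + 43*x + 6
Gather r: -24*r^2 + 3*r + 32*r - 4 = -24*r^2 + 35*r - 4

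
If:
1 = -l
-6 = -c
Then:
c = 6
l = -1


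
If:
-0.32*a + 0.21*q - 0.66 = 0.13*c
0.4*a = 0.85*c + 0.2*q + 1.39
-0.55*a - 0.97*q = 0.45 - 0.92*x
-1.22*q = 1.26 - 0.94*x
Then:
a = 6.15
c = -1.47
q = 11.61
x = 16.40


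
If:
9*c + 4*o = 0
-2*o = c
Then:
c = 0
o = 0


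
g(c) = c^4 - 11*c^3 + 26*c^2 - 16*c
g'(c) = 4*c^3 - 33*c^2 + 52*c - 16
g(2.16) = -2.34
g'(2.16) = -17.33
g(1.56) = 2.48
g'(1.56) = -0.00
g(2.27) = -4.46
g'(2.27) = -21.22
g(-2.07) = 260.45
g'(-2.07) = -300.52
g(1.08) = 0.55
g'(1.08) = 6.71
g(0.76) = -1.64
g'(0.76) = 6.22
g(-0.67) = 25.90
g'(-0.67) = -66.86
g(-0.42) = 12.15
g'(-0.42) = -43.96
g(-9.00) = 16830.00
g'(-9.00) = -6073.00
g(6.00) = -240.00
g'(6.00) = -28.00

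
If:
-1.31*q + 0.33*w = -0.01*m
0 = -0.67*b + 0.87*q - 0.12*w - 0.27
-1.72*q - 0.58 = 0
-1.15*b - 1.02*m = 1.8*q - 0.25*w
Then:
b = -0.60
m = 0.93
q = -0.34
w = -1.37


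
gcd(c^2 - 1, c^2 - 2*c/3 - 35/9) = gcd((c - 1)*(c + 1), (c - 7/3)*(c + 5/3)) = 1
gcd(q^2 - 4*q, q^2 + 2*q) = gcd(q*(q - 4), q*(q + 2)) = q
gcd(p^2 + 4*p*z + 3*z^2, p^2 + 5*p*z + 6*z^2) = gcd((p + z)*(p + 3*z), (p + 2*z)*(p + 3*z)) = p + 3*z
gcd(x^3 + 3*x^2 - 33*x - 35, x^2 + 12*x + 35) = x + 7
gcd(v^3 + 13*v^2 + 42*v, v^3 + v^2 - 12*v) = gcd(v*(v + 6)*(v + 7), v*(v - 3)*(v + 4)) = v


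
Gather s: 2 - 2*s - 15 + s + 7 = -s - 6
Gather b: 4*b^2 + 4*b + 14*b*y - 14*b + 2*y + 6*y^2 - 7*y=4*b^2 + b*(14*y - 10) + 6*y^2 - 5*y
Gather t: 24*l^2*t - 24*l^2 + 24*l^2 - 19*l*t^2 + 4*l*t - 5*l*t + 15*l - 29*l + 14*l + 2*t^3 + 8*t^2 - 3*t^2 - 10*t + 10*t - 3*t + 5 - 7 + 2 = 2*t^3 + t^2*(5 - 19*l) + t*(24*l^2 - l - 3)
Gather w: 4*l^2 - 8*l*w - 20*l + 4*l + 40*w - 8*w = 4*l^2 - 16*l + w*(32 - 8*l)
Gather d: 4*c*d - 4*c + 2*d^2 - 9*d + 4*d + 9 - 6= -4*c + 2*d^2 + d*(4*c - 5) + 3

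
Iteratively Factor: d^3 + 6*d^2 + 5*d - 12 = (d + 3)*(d^2 + 3*d - 4) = (d - 1)*(d + 3)*(d + 4)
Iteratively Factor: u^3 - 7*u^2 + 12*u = (u - 3)*(u^2 - 4*u) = (u - 4)*(u - 3)*(u)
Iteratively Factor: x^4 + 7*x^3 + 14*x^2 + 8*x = (x)*(x^3 + 7*x^2 + 14*x + 8) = x*(x + 4)*(x^2 + 3*x + 2) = x*(x + 2)*(x + 4)*(x + 1)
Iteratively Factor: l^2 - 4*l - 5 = (l - 5)*(l + 1)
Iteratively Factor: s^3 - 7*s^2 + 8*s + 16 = (s - 4)*(s^2 - 3*s - 4) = (s - 4)*(s + 1)*(s - 4)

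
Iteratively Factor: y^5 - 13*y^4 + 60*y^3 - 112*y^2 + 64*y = (y - 4)*(y^4 - 9*y^3 + 24*y^2 - 16*y) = y*(y - 4)*(y^3 - 9*y^2 + 24*y - 16) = y*(y - 4)^2*(y^2 - 5*y + 4) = y*(y - 4)^2*(y - 1)*(y - 4)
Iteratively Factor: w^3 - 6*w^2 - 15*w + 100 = (w - 5)*(w^2 - w - 20) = (w - 5)*(w + 4)*(w - 5)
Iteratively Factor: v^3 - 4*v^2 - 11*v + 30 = (v - 5)*(v^2 + v - 6) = (v - 5)*(v - 2)*(v + 3)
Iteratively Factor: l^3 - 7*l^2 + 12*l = (l - 3)*(l^2 - 4*l) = (l - 4)*(l - 3)*(l)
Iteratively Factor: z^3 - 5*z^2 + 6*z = (z - 3)*(z^2 - 2*z) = z*(z - 3)*(z - 2)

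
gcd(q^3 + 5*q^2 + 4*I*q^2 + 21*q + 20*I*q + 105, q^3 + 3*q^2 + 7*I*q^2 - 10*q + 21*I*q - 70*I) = q^2 + q*(5 + 7*I) + 35*I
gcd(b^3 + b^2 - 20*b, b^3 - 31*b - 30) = b + 5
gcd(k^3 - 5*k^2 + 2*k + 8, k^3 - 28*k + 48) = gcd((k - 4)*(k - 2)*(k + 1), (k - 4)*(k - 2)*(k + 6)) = k^2 - 6*k + 8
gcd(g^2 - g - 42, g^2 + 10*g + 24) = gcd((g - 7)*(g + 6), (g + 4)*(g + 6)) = g + 6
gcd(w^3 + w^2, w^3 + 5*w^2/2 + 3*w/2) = w^2 + w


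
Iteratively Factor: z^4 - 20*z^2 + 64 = (z - 2)*(z^3 + 2*z^2 - 16*z - 32) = (z - 2)*(z + 2)*(z^2 - 16) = (z - 4)*(z - 2)*(z + 2)*(z + 4)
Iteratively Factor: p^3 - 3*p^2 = (p)*(p^2 - 3*p) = p*(p - 3)*(p)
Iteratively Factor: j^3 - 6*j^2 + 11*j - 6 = (j - 1)*(j^2 - 5*j + 6) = (j - 2)*(j - 1)*(j - 3)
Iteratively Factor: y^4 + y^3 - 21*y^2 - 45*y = (y + 3)*(y^3 - 2*y^2 - 15*y) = (y - 5)*(y + 3)*(y^2 + 3*y) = y*(y - 5)*(y + 3)*(y + 3)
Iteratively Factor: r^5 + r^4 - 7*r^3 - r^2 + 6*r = (r + 1)*(r^4 - 7*r^2 + 6*r) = (r + 1)*(r + 3)*(r^3 - 3*r^2 + 2*r) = (r - 2)*(r + 1)*(r + 3)*(r^2 - r) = (r - 2)*(r - 1)*(r + 1)*(r + 3)*(r)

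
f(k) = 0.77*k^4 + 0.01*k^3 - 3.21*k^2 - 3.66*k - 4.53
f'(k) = 3.08*k^3 + 0.03*k^2 - 6.42*k - 3.66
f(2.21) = -9.82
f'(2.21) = 15.54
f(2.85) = 10.00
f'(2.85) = 49.59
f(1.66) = -13.56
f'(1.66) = -0.15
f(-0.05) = -4.36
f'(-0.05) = -3.34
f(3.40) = 49.21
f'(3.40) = 95.92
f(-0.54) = -3.43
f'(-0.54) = -0.67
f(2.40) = -6.12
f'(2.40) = 23.68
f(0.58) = -7.64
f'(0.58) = -6.77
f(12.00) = 15473.31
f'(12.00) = 5245.86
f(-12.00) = 15526.59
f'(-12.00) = -5244.54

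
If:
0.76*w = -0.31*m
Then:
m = -2.45161290322581*w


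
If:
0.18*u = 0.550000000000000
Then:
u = 3.06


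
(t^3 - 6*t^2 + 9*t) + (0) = t^3 - 6*t^2 + 9*t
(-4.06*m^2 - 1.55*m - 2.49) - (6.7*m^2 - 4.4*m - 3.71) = -10.76*m^2 + 2.85*m + 1.22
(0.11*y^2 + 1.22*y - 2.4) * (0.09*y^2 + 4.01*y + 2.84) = 0.0099*y^4 + 0.5509*y^3 + 4.9886*y^2 - 6.1592*y - 6.816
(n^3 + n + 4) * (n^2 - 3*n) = n^5 - 3*n^4 + n^3 + n^2 - 12*n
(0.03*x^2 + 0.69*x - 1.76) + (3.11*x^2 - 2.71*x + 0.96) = 3.14*x^2 - 2.02*x - 0.8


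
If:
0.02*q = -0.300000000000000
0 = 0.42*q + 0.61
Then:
No Solution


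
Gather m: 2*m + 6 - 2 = 2*m + 4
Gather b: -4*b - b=-5*b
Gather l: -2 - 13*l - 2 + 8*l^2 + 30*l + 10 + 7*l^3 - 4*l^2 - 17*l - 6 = 7*l^3 + 4*l^2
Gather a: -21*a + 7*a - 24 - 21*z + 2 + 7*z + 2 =-14*a - 14*z - 20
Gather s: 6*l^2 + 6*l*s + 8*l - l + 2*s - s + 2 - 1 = 6*l^2 + 7*l + s*(6*l + 1) + 1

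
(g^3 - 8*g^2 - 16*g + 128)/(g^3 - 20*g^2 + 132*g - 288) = (g^2 - 16)/(g^2 - 12*g + 36)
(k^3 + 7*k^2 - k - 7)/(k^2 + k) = k + 6 - 7/k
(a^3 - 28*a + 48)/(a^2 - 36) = (a^2 - 6*a + 8)/(a - 6)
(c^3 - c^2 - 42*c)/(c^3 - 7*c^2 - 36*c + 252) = c/(c - 6)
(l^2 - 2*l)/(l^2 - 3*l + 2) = l/(l - 1)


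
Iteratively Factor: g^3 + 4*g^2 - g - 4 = (g + 1)*(g^2 + 3*g - 4) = (g - 1)*(g + 1)*(g + 4)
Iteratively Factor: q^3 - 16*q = (q + 4)*(q^2 - 4*q) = (q - 4)*(q + 4)*(q)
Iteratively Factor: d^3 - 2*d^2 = (d)*(d^2 - 2*d) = d^2*(d - 2)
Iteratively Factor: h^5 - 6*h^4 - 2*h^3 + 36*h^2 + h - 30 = (h - 5)*(h^4 - h^3 - 7*h^2 + h + 6) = (h - 5)*(h + 1)*(h^3 - 2*h^2 - 5*h + 6) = (h - 5)*(h + 1)*(h + 2)*(h^2 - 4*h + 3) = (h - 5)*(h - 1)*(h + 1)*(h + 2)*(h - 3)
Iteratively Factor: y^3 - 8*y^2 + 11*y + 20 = (y - 4)*(y^2 - 4*y - 5) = (y - 5)*(y - 4)*(y + 1)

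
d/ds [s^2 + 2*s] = 2*s + 2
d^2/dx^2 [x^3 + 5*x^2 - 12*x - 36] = 6*x + 10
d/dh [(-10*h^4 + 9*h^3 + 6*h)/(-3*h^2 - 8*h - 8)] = (60*h^5 + 213*h^4 + 176*h^3 - 198*h^2 - 48)/(9*h^4 + 48*h^3 + 112*h^2 + 128*h + 64)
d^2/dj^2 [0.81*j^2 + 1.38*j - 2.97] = 1.62000000000000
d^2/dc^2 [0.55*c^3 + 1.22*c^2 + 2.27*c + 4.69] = 3.3*c + 2.44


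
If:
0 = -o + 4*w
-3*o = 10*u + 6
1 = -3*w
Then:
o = -4/3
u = -1/5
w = -1/3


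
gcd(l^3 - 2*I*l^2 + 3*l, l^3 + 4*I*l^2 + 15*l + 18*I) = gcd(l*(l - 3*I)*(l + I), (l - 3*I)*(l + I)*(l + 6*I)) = l^2 - 2*I*l + 3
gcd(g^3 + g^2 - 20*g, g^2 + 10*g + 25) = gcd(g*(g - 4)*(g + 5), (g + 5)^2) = g + 5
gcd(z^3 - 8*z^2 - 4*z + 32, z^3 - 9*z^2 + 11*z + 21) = 1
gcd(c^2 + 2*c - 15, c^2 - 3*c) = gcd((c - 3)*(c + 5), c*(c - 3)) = c - 3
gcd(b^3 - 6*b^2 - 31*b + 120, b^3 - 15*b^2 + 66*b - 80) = b - 8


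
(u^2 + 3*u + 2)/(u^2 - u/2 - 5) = 2*(u + 1)/(2*u - 5)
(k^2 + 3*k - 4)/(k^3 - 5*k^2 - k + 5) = (k + 4)/(k^2 - 4*k - 5)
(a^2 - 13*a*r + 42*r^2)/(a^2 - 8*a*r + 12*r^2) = (-a + 7*r)/(-a + 2*r)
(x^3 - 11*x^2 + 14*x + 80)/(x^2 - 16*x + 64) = (x^2 - 3*x - 10)/(x - 8)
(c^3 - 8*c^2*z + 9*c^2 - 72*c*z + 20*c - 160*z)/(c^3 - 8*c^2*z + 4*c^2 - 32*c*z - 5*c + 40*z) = (c + 4)/(c - 1)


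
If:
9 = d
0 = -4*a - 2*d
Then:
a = -9/2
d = 9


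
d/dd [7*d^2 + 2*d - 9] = 14*d + 2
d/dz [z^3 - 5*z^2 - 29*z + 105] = 3*z^2 - 10*z - 29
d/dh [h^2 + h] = 2*h + 1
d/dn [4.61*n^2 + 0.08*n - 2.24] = 9.22*n + 0.08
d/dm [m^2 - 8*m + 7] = 2*m - 8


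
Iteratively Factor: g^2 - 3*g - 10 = (g + 2)*(g - 5)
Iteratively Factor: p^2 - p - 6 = (p + 2)*(p - 3)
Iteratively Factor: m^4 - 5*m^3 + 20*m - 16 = (m - 4)*(m^3 - m^2 - 4*m + 4) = (m - 4)*(m - 1)*(m^2 - 4) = (m - 4)*(m - 2)*(m - 1)*(m + 2)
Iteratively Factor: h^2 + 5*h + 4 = (h + 4)*(h + 1)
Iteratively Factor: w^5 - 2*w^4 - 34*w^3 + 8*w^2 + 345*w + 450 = (w + 2)*(w^4 - 4*w^3 - 26*w^2 + 60*w + 225) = (w - 5)*(w + 2)*(w^3 + w^2 - 21*w - 45) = (w - 5)*(w + 2)*(w + 3)*(w^2 - 2*w - 15) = (w - 5)^2*(w + 2)*(w + 3)*(w + 3)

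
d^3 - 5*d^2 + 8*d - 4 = (d - 2)^2*(d - 1)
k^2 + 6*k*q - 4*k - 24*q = (k - 4)*(k + 6*q)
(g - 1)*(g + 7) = g^2 + 6*g - 7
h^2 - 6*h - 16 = (h - 8)*(h + 2)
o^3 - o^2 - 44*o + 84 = (o - 6)*(o - 2)*(o + 7)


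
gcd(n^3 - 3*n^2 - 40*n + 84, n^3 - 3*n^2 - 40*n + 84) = n^3 - 3*n^2 - 40*n + 84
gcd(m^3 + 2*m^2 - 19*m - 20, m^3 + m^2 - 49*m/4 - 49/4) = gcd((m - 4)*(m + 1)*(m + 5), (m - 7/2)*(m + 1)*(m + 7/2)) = m + 1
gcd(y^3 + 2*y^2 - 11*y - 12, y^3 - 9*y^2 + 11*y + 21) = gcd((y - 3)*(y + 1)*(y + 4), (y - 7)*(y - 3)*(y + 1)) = y^2 - 2*y - 3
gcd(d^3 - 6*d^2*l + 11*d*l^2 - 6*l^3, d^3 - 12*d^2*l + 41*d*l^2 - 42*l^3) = d^2 - 5*d*l + 6*l^2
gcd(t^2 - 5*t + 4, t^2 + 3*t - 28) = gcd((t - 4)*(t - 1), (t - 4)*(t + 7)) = t - 4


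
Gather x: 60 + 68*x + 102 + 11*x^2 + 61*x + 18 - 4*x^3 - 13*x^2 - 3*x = -4*x^3 - 2*x^2 + 126*x + 180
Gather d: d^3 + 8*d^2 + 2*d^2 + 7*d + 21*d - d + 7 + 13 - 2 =d^3 + 10*d^2 + 27*d + 18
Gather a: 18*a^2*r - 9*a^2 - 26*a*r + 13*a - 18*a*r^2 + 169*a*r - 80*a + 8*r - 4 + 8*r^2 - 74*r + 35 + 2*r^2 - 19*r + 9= a^2*(18*r - 9) + a*(-18*r^2 + 143*r - 67) + 10*r^2 - 85*r + 40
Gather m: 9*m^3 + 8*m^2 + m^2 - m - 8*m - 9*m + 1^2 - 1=9*m^3 + 9*m^2 - 18*m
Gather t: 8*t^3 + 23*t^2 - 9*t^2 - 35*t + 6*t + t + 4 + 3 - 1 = 8*t^3 + 14*t^2 - 28*t + 6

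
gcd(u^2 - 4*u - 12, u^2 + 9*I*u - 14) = 1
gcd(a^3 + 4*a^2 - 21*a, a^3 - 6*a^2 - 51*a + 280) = a + 7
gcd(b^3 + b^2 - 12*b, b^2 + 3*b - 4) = b + 4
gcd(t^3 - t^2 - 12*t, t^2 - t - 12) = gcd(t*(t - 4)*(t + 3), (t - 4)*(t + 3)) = t^2 - t - 12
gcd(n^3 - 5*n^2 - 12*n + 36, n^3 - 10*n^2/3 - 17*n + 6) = n^2 - 3*n - 18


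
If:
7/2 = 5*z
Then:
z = 7/10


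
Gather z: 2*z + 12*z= 14*z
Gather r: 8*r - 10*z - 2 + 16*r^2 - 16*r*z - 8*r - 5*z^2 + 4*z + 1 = 16*r^2 - 16*r*z - 5*z^2 - 6*z - 1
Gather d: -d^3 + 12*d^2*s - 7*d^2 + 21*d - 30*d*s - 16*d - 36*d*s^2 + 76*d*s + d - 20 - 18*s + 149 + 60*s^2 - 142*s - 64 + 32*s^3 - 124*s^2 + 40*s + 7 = -d^3 + d^2*(12*s - 7) + d*(-36*s^2 + 46*s + 6) + 32*s^3 - 64*s^2 - 120*s + 72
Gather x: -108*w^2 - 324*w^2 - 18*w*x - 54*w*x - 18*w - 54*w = -432*w^2 - 72*w*x - 72*w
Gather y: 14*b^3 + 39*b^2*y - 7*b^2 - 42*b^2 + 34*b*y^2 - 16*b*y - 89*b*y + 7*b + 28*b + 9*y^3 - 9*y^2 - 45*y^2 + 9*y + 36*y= 14*b^3 - 49*b^2 + 35*b + 9*y^3 + y^2*(34*b - 54) + y*(39*b^2 - 105*b + 45)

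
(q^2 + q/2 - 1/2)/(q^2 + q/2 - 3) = (2*q^2 + q - 1)/(2*q^2 + q - 6)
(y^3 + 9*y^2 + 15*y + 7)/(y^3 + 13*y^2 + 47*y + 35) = (y + 1)/(y + 5)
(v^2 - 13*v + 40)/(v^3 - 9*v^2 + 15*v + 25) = (v - 8)/(v^2 - 4*v - 5)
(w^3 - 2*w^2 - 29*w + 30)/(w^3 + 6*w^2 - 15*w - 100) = (w^2 - 7*w + 6)/(w^2 + w - 20)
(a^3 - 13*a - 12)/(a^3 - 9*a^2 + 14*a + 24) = (a + 3)/(a - 6)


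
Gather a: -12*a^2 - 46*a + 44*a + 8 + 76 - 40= -12*a^2 - 2*a + 44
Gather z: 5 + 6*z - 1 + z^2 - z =z^2 + 5*z + 4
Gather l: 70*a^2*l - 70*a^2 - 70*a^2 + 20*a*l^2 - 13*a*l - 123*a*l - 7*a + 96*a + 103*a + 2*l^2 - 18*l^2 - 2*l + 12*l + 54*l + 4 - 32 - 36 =-140*a^2 + 192*a + l^2*(20*a - 16) + l*(70*a^2 - 136*a + 64) - 64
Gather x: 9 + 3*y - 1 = 3*y + 8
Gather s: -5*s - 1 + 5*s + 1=0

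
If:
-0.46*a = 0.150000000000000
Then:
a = -0.33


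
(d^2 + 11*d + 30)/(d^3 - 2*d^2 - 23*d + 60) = (d + 6)/(d^2 - 7*d + 12)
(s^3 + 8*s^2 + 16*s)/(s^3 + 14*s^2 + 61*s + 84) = s*(s + 4)/(s^2 + 10*s + 21)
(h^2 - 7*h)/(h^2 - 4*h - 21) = h/(h + 3)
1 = 1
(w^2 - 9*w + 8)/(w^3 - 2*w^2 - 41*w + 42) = (w - 8)/(w^2 - w - 42)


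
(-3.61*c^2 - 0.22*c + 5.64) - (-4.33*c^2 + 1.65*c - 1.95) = 0.72*c^2 - 1.87*c + 7.59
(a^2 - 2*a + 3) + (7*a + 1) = a^2 + 5*a + 4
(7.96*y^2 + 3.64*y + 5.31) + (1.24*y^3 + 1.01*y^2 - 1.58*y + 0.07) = 1.24*y^3 + 8.97*y^2 + 2.06*y + 5.38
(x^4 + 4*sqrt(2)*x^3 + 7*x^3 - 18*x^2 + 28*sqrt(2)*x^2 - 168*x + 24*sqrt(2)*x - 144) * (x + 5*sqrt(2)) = x^5 + 7*x^4 + 9*sqrt(2)*x^4 + 22*x^3 + 63*sqrt(2)*x^3 - 66*sqrt(2)*x^2 + 112*x^2 - 840*sqrt(2)*x + 96*x - 720*sqrt(2)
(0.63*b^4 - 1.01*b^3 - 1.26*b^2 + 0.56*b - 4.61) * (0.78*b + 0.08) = 0.4914*b^5 - 0.7374*b^4 - 1.0636*b^3 + 0.336*b^2 - 3.551*b - 0.3688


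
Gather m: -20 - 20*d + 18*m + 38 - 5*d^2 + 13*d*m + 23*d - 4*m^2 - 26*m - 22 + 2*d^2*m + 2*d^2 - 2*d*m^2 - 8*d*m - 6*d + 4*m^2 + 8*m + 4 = -3*d^2 - 2*d*m^2 - 3*d + m*(2*d^2 + 5*d)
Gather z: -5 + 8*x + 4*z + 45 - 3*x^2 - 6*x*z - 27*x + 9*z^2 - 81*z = -3*x^2 - 19*x + 9*z^2 + z*(-6*x - 77) + 40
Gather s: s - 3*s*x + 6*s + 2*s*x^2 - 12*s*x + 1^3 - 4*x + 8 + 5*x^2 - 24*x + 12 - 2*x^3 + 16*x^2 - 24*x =s*(2*x^2 - 15*x + 7) - 2*x^3 + 21*x^2 - 52*x + 21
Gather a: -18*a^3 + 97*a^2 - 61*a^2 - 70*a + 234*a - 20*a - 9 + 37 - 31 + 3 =-18*a^3 + 36*a^2 + 144*a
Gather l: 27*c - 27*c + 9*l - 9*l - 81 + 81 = 0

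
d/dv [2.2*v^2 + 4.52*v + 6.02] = 4.4*v + 4.52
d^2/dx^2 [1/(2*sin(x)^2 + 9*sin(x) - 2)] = (-16*sin(x)^4 - 54*sin(x)^3 - 73*sin(x)^2 + 90*sin(x) + 170)/(9*sin(x) - cos(2*x) - 1)^3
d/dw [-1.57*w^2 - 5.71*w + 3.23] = -3.14*w - 5.71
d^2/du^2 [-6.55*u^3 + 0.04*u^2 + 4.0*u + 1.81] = 0.08 - 39.3*u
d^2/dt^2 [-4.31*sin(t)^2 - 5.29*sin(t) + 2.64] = 5.29*sin(t) - 8.62*cos(2*t)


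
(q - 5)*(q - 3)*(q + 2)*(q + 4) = q^4 - 2*q^3 - 25*q^2 + 26*q + 120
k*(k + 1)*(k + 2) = k^3 + 3*k^2 + 2*k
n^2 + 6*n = n*(n + 6)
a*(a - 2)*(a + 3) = a^3 + a^2 - 6*a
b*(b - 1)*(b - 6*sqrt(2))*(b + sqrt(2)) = b^4 - 5*sqrt(2)*b^3 - b^3 - 12*b^2 + 5*sqrt(2)*b^2 + 12*b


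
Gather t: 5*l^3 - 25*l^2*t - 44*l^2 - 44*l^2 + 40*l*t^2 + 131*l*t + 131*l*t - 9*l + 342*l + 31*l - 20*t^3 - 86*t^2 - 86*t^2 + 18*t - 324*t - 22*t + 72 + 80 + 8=5*l^3 - 88*l^2 + 364*l - 20*t^3 + t^2*(40*l - 172) + t*(-25*l^2 + 262*l - 328) + 160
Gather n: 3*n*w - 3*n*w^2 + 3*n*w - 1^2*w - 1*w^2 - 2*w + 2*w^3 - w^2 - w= n*(-3*w^2 + 6*w) + 2*w^3 - 2*w^2 - 4*w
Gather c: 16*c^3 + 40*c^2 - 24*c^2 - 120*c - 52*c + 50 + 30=16*c^3 + 16*c^2 - 172*c + 80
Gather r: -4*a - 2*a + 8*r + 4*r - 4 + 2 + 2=-6*a + 12*r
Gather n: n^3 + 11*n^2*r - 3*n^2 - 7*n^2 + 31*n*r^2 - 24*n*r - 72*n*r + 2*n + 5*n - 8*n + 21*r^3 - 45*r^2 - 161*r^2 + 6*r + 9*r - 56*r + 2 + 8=n^3 + n^2*(11*r - 10) + n*(31*r^2 - 96*r - 1) + 21*r^3 - 206*r^2 - 41*r + 10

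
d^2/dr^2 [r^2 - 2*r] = 2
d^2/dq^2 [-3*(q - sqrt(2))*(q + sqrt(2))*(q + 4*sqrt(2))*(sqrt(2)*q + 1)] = -36*sqrt(2)*q^2 - 162*q - 12*sqrt(2)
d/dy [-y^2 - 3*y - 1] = -2*y - 3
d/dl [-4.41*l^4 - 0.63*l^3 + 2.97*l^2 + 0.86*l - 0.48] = -17.64*l^3 - 1.89*l^2 + 5.94*l + 0.86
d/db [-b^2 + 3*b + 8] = 3 - 2*b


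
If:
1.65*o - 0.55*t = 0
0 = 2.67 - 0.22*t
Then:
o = 4.05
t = 12.14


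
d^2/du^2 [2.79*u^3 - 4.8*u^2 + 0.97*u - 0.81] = 16.74*u - 9.6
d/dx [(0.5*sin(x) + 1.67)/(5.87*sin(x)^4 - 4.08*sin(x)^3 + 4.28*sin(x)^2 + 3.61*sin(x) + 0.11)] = (-8.805*sin(x)^4 - 35.1316*sin(x)^3 + 18.3008*sin(x)^2 - 14.2952*sin(x) - 5.9737)*cos(x)/(34.4569*sin(x)^8 - 47.8992*sin(x)^7 + 66.8936*sin(x)^6 + 7.45659999999999*sin(x)^5 - 9.8478*sin(x)^4 + 30.004*sin(x)^3 + 13.9737*sin(x)^2 + 0.7942*sin(x) + 0.0121)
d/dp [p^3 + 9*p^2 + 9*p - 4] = 3*p^2 + 18*p + 9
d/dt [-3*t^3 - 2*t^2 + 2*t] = -9*t^2 - 4*t + 2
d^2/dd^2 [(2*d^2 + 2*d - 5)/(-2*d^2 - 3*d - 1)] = 2*(4*d^3 + 72*d^2 + 102*d + 39)/(8*d^6 + 36*d^5 + 66*d^4 + 63*d^3 + 33*d^2 + 9*d + 1)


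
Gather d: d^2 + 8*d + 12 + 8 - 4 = d^2 + 8*d + 16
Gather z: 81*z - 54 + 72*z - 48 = 153*z - 102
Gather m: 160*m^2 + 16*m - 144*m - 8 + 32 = 160*m^2 - 128*m + 24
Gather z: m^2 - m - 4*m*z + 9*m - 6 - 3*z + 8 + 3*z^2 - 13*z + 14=m^2 + 8*m + 3*z^2 + z*(-4*m - 16) + 16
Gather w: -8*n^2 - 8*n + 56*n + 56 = -8*n^2 + 48*n + 56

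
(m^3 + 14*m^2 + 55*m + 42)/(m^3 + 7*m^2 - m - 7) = (m + 6)/(m - 1)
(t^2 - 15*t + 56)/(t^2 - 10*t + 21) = (t - 8)/(t - 3)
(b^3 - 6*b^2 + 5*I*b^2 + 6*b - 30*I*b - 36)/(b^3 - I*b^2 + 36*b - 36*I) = (b - 6)/(b - 6*I)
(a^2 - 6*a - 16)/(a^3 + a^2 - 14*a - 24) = (a - 8)/(a^2 - a - 12)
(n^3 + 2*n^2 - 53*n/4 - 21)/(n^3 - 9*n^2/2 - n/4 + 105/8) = 2*(n + 4)/(2*n - 5)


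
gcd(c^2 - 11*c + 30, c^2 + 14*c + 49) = 1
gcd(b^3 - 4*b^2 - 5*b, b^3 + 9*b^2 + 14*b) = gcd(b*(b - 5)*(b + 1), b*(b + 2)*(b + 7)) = b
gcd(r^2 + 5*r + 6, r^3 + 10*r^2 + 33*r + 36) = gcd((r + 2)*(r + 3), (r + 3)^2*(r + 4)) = r + 3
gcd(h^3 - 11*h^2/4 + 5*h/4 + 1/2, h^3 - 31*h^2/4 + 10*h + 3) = h^2 - 7*h/4 - 1/2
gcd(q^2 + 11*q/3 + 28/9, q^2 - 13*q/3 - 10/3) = 1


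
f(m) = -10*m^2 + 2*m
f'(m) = 2 - 20*m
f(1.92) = -33.02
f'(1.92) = -36.40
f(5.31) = -271.34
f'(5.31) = -104.20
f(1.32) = -14.78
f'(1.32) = -24.40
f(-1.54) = -26.80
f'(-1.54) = 32.80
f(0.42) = -0.92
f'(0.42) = -6.40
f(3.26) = -99.76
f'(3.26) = -63.20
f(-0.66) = -5.68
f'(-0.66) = 15.20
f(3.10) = -89.90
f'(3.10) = -60.00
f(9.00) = -792.00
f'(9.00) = -178.00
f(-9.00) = -828.00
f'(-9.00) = 182.00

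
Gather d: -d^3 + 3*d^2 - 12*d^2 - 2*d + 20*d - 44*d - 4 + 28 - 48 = -d^3 - 9*d^2 - 26*d - 24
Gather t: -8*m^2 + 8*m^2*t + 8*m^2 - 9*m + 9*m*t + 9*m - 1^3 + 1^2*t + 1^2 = t*(8*m^2 + 9*m + 1)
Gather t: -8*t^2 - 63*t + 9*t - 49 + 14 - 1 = -8*t^2 - 54*t - 36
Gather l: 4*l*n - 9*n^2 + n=4*l*n - 9*n^2 + n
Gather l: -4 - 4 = -8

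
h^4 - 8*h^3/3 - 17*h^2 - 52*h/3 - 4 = (h - 6)*(h + 1/3)*(h + 1)*(h + 2)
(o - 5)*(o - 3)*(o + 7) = o^3 - o^2 - 41*o + 105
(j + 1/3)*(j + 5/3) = j^2 + 2*j + 5/9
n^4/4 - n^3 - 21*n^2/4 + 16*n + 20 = (n/4 + 1/4)*(n - 5)*(n - 4)*(n + 4)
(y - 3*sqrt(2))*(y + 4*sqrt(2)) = y^2 + sqrt(2)*y - 24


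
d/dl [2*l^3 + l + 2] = 6*l^2 + 1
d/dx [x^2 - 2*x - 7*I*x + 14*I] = 2*x - 2 - 7*I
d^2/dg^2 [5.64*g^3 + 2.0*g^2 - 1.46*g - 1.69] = 33.84*g + 4.0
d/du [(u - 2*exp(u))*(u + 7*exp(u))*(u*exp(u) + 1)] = (u + 1)*(u - 2*exp(u))*(u + 7*exp(u))*exp(u) + (u - 2*exp(u))*(u*exp(u) + 1)*(7*exp(u) + 1) - (u + 7*exp(u))*(u*exp(u) + 1)*(2*exp(u) - 1)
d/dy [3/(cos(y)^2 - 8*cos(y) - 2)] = 6*(cos(y) - 4)*sin(y)/(sin(y)^2 + 8*cos(y) + 1)^2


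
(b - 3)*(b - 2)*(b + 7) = b^3 + 2*b^2 - 29*b + 42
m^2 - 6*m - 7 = (m - 7)*(m + 1)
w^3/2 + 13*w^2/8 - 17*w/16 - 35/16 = (w/2 + 1/2)*(w - 5/4)*(w + 7/2)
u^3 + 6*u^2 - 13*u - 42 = (u - 3)*(u + 2)*(u + 7)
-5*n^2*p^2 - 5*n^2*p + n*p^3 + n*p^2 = p*(-5*n + p)*(n*p + n)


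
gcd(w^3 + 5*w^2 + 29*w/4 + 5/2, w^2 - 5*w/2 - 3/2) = w + 1/2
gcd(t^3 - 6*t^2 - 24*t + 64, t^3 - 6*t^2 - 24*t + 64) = t^3 - 6*t^2 - 24*t + 64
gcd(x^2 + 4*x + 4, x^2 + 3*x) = 1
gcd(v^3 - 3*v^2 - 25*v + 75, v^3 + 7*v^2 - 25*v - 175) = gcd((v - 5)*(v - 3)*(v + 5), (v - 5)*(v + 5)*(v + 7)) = v^2 - 25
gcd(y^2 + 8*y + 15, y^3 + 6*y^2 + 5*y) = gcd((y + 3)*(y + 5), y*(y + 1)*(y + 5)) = y + 5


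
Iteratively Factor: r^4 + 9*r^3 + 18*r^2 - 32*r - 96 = (r - 2)*(r^3 + 11*r^2 + 40*r + 48) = (r - 2)*(r + 4)*(r^2 + 7*r + 12) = (r - 2)*(r + 3)*(r + 4)*(r + 4)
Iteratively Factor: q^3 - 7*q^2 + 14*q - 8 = (q - 1)*(q^2 - 6*q + 8) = (q - 4)*(q - 1)*(q - 2)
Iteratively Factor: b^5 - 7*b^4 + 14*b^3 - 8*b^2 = (b)*(b^4 - 7*b^3 + 14*b^2 - 8*b) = b*(b - 1)*(b^3 - 6*b^2 + 8*b) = b*(b - 4)*(b - 1)*(b^2 - 2*b) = b^2*(b - 4)*(b - 1)*(b - 2)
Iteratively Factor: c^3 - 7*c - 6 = (c - 3)*(c^2 + 3*c + 2) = (c - 3)*(c + 2)*(c + 1)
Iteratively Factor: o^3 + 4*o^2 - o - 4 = (o - 1)*(o^2 + 5*o + 4) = (o - 1)*(o + 1)*(o + 4)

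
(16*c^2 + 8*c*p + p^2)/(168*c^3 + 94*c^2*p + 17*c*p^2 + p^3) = (4*c + p)/(42*c^2 + 13*c*p + p^2)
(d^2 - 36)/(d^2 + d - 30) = (d - 6)/(d - 5)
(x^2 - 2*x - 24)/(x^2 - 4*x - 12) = (x + 4)/(x + 2)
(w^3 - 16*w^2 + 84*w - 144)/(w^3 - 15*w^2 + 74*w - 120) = (w - 6)/(w - 5)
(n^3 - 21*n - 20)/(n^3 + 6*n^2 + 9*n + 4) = (n - 5)/(n + 1)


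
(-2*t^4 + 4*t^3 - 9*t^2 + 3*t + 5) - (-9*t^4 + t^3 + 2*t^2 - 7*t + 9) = 7*t^4 + 3*t^3 - 11*t^2 + 10*t - 4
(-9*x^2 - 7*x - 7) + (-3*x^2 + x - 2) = -12*x^2 - 6*x - 9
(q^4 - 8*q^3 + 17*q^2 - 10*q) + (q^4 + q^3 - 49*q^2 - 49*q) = 2*q^4 - 7*q^3 - 32*q^2 - 59*q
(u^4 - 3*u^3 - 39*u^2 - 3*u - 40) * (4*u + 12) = 4*u^5 - 192*u^3 - 480*u^2 - 196*u - 480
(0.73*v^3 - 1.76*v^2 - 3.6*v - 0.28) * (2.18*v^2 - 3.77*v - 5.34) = 1.5914*v^5 - 6.5889*v^4 - 5.111*v^3 + 22.36*v^2 + 20.2796*v + 1.4952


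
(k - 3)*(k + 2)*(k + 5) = k^3 + 4*k^2 - 11*k - 30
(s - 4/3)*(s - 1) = s^2 - 7*s/3 + 4/3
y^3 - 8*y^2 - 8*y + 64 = (y - 8)*(y - 2*sqrt(2))*(y + 2*sqrt(2))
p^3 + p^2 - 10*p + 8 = (p - 2)*(p - 1)*(p + 4)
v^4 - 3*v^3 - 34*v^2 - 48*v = v*(v - 8)*(v + 2)*(v + 3)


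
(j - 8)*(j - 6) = j^2 - 14*j + 48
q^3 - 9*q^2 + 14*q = q*(q - 7)*(q - 2)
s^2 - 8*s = s*(s - 8)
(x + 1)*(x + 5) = x^2 + 6*x + 5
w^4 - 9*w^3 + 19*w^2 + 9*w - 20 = (w - 5)*(w - 4)*(w - 1)*(w + 1)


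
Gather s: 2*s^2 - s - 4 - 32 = 2*s^2 - s - 36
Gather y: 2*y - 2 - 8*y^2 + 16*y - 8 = -8*y^2 + 18*y - 10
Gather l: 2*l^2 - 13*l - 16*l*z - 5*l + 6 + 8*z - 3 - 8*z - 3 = 2*l^2 + l*(-16*z - 18)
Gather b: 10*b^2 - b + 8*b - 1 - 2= 10*b^2 + 7*b - 3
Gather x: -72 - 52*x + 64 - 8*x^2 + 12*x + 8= -8*x^2 - 40*x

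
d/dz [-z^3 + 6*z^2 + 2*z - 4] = -3*z^2 + 12*z + 2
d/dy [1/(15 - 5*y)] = 1/(5*(y - 3)^2)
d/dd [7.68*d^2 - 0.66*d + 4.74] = 15.36*d - 0.66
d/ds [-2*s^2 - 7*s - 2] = -4*s - 7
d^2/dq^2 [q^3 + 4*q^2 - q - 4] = 6*q + 8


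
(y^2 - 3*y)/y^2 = (y - 3)/y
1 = 1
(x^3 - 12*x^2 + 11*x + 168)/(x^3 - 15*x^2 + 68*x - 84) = (x^2 - 5*x - 24)/(x^2 - 8*x + 12)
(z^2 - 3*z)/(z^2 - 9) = z/(z + 3)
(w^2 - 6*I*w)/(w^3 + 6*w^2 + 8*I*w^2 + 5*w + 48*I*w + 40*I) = w*(w - 6*I)/(w^3 + 2*w^2*(3 + 4*I) + w*(5 + 48*I) + 40*I)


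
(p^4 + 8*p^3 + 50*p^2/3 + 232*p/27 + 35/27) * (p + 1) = p^5 + 9*p^4 + 74*p^3/3 + 682*p^2/27 + 89*p/9 + 35/27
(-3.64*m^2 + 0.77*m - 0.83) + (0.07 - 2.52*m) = -3.64*m^2 - 1.75*m - 0.76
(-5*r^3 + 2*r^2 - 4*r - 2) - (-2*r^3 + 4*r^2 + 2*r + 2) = -3*r^3 - 2*r^2 - 6*r - 4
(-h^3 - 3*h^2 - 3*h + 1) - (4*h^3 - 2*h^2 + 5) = -5*h^3 - h^2 - 3*h - 4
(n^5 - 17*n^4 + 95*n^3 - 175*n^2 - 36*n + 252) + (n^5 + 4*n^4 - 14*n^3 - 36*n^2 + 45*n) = 2*n^5 - 13*n^4 + 81*n^3 - 211*n^2 + 9*n + 252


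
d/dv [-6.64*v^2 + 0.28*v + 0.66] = 0.28 - 13.28*v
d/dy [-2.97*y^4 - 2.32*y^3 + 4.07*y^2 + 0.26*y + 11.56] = -11.88*y^3 - 6.96*y^2 + 8.14*y + 0.26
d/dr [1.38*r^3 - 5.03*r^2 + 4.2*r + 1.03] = 4.14*r^2 - 10.06*r + 4.2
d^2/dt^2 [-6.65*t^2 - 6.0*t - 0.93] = -13.3000000000000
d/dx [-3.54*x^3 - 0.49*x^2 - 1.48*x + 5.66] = -10.62*x^2 - 0.98*x - 1.48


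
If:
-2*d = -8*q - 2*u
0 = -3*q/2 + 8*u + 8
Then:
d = 67*u/3 + 64/3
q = 16*u/3 + 16/3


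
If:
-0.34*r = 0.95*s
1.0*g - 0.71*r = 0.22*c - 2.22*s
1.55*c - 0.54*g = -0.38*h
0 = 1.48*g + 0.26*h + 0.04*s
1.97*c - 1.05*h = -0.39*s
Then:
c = 0.00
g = 0.00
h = 0.00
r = 0.00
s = 0.00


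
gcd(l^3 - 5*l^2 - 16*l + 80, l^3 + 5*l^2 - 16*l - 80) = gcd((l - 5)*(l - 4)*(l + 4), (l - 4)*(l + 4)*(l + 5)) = l^2 - 16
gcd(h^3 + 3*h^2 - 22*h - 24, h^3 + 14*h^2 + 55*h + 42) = h^2 + 7*h + 6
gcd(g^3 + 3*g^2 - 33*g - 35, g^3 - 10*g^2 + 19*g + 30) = g^2 - 4*g - 5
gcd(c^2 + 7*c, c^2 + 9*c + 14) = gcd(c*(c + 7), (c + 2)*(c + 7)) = c + 7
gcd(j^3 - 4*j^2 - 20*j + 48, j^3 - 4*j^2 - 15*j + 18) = j - 6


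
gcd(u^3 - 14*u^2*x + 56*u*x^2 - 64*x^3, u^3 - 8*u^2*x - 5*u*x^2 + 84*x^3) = -u + 4*x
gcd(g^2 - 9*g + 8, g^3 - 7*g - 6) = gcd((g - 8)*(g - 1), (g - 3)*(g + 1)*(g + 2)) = 1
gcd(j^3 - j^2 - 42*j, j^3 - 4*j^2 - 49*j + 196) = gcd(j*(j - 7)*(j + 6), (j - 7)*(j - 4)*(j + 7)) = j - 7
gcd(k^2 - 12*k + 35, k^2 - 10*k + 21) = k - 7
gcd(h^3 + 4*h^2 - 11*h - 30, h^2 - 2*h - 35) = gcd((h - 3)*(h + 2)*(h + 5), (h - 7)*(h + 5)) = h + 5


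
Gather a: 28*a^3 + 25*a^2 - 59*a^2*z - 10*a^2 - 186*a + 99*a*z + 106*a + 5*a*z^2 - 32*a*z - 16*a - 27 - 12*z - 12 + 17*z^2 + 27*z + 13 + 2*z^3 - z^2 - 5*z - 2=28*a^3 + a^2*(15 - 59*z) + a*(5*z^2 + 67*z - 96) + 2*z^3 + 16*z^2 + 10*z - 28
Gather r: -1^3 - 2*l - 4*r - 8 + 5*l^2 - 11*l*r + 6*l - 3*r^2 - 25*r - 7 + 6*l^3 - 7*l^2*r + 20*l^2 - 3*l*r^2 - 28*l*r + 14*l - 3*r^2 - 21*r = 6*l^3 + 25*l^2 + 18*l + r^2*(-3*l - 6) + r*(-7*l^2 - 39*l - 50) - 16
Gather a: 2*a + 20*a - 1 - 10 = 22*a - 11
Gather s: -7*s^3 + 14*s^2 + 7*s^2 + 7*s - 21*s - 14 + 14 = -7*s^3 + 21*s^2 - 14*s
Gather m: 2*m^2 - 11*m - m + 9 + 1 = 2*m^2 - 12*m + 10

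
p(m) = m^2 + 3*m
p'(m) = 2*m + 3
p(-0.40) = -1.04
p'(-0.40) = 2.20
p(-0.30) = -0.81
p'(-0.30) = 2.40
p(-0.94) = -1.94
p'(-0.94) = 1.12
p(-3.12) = 0.37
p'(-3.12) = -3.24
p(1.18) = 4.93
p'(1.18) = 5.36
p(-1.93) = -2.07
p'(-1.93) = -0.86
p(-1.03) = -2.03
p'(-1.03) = 0.94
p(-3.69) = 2.55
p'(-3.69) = -4.38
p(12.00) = 180.00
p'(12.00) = 27.00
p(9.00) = 108.00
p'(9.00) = 21.00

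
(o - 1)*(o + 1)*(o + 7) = o^3 + 7*o^2 - o - 7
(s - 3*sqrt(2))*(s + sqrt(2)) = s^2 - 2*sqrt(2)*s - 6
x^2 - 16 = (x - 4)*(x + 4)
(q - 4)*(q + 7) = q^2 + 3*q - 28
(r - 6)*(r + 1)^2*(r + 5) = r^4 + r^3 - 31*r^2 - 61*r - 30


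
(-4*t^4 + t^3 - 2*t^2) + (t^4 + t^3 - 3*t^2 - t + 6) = -3*t^4 + 2*t^3 - 5*t^2 - t + 6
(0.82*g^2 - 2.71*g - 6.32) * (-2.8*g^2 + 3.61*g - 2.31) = -2.296*g^4 + 10.5482*g^3 + 6.0187*g^2 - 16.5551*g + 14.5992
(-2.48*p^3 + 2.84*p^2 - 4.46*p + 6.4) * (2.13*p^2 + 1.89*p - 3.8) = -5.2824*p^5 + 1.362*p^4 + 5.2918*p^3 - 5.5894*p^2 + 29.044*p - 24.32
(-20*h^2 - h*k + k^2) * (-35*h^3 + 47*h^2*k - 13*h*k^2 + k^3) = 700*h^5 - 905*h^4*k + 178*h^3*k^2 + 40*h^2*k^3 - 14*h*k^4 + k^5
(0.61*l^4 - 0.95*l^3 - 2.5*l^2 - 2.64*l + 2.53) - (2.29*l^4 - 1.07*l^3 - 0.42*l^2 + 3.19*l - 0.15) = -1.68*l^4 + 0.12*l^3 - 2.08*l^2 - 5.83*l + 2.68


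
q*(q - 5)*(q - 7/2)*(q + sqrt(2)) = q^4 - 17*q^3/2 + sqrt(2)*q^3 - 17*sqrt(2)*q^2/2 + 35*q^2/2 + 35*sqrt(2)*q/2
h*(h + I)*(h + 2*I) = h^3 + 3*I*h^2 - 2*h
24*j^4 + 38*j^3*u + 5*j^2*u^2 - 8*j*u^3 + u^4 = (-6*j + u)*(-4*j + u)*(j + u)^2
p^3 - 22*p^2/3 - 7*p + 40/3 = (p - 8)*(p - 1)*(p + 5/3)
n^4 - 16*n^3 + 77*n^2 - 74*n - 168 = (n - 7)*(n - 6)*(n - 4)*(n + 1)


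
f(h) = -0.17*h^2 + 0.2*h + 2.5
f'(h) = 0.2 - 0.34*h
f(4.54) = -0.10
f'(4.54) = -1.34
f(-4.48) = -1.81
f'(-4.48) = 1.72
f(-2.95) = 0.43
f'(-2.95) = 1.20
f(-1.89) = 1.51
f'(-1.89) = 0.84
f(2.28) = 2.07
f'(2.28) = -0.58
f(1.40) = 2.45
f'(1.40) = -0.28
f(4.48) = -0.02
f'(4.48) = -1.32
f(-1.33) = 1.93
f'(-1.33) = 0.65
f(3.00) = 1.57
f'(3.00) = -0.82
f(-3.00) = 0.37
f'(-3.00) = 1.22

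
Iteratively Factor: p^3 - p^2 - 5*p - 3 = (p + 1)*(p^2 - 2*p - 3) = (p + 1)^2*(p - 3)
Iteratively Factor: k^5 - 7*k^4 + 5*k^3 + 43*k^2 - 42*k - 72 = (k - 4)*(k^4 - 3*k^3 - 7*k^2 + 15*k + 18) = (k - 4)*(k - 3)*(k^3 - 7*k - 6) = (k - 4)*(k - 3)*(k + 1)*(k^2 - k - 6) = (k - 4)*(k - 3)^2*(k + 1)*(k + 2)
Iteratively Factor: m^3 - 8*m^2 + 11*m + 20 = (m - 4)*(m^2 - 4*m - 5) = (m - 4)*(m + 1)*(m - 5)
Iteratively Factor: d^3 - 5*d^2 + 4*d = (d - 4)*(d^2 - d) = d*(d - 4)*(d - 1)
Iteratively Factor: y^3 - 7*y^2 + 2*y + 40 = (y + 2)*(y^2 - 9*y + 20) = (y - 4)*(y + 2)*(y - 5)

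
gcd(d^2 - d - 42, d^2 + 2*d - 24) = d + 6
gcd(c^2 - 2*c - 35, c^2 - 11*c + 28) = c - 7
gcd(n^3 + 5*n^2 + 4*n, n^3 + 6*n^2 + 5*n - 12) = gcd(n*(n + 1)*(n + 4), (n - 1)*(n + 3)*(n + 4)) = n + 4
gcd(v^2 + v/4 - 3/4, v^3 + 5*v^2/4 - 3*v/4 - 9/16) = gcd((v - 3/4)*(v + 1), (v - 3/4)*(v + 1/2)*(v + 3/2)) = v - 3/4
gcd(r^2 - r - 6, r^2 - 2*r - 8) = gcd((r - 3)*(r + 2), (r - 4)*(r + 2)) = r + 2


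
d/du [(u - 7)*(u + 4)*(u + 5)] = 3*u^2 + 4*u - 43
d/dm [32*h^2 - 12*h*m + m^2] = -12*h + 2*m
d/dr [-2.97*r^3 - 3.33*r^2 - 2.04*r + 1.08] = -8.91*r^2 - 6.66*r - 2.04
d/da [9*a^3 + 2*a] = 27*a^2 + 2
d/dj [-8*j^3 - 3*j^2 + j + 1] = -24*j^2 - 6*j + 1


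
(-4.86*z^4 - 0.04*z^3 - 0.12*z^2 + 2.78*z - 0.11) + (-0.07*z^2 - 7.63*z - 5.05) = -4.86*z^4 - 0.04*z^3 - 0.19*z^2 - 4.85*z - 5.16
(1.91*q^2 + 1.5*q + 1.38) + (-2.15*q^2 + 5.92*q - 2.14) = -0.24*q^2 + 7.42*q - 0.76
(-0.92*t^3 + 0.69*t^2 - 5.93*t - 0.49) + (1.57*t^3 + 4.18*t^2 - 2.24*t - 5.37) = 0.65*t^3 + 4.87*t^2 - 8.17*t - 5.86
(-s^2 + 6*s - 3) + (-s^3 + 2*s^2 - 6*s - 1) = -s^3 + s^2 - 4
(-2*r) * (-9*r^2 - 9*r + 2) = 18*r^3 + 18*r^2 - 4*r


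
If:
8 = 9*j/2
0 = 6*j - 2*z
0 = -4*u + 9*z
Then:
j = 16/9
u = 12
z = 16/3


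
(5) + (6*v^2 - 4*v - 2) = 6*v^2 - 4*v + 3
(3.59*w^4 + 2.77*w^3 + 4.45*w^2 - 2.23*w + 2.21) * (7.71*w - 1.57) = 27.6789*w^5 + 15.7204*w^4 + 29.9606*w^3 - 24.1798*w^2 + 20.5402*w - 3.4697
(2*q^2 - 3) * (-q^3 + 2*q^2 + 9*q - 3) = -2*q^5 + 4*q^4 + 21*q^3 - 12*q^2 - 27*q + 9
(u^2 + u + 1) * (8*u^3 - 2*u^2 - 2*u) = 8*u^5 + 6*u^4 + 4*u^3 - 4*u^2 - 2*u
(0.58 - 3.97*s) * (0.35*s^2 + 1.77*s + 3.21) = -1.3895*s^3 - 6.8239*s^2 - 11.7171*s + 1.8618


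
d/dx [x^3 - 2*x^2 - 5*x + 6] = 3*x^2 - 4*x - 5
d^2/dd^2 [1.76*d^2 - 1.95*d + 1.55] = 3.52000000000000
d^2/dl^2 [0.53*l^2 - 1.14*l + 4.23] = 1.06000000000000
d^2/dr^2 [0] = 0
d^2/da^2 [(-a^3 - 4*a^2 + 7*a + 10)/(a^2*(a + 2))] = 2*(-2*a^4 + 21*a^3 + 102*a^2 + 188*a + 120)/(a^4*(a^3 + 6*a^2 + 12*a + 8))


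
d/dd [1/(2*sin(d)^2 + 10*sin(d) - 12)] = -(2*sin(d) + 5)*cos(d)/(2*(sin(d)^2 + 5*sin(d) - 6)^2)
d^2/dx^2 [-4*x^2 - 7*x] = -8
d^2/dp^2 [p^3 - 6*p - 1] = 6*p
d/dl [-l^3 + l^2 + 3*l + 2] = -3*l^2 + 2*l + 3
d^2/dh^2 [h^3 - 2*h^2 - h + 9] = 6*h - 4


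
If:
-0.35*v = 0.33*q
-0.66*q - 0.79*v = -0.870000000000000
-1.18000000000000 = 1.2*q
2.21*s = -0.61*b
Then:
No Solution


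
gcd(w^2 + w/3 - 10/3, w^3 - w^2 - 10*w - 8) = w + 2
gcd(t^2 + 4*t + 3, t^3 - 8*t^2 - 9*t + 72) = t + 3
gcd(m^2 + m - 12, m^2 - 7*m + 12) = m - 3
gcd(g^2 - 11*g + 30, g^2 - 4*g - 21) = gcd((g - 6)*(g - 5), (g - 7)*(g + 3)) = 1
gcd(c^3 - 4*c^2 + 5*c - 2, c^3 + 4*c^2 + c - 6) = c - 1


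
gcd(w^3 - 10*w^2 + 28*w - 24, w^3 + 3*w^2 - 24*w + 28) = w^2 - 4*w + 4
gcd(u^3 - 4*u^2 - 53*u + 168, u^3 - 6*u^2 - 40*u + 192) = u - 8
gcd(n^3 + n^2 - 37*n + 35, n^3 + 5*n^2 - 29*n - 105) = n^2 + 2*n - 35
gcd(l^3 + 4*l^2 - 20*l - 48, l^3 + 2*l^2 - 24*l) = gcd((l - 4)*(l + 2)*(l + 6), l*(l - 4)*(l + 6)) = l^2 + 2*l - 24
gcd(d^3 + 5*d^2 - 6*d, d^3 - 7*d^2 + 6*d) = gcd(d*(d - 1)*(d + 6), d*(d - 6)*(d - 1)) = d^2 - d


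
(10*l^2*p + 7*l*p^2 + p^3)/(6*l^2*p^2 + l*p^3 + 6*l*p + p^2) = (10*l^2 + 7*l*p + p^2)/(6*l^2*p + l*p^2 + 6*l + p)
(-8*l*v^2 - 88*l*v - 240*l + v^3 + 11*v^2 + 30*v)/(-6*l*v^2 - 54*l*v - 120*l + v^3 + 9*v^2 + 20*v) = (-8*l*v - 48*l + v^2 + 6*v)/(-6*l*v - 24*l + v^2 + 4*v)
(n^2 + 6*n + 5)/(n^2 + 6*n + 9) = (n^2 + 6*n + 5)/(n^2 + 6*n + 9)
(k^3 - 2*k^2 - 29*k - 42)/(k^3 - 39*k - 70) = (k + 3)/(k + 5)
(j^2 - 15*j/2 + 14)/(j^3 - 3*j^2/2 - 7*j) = (j - 4)/(j*(j + 2))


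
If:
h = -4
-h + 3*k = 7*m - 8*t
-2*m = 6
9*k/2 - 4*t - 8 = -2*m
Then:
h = -4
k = 1/4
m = -3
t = -103/32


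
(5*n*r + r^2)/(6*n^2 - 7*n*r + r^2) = r*(5*n + r)/(6*n^2 - 7*n*r + r^2)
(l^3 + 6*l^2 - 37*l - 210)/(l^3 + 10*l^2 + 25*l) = (l^2 + l - 42)/(l*(l + 5))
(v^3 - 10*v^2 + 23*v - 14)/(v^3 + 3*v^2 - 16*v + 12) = (v - 7)/(v + 6)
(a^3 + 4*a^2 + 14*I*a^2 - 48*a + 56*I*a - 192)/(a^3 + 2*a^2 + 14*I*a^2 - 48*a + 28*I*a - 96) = (a + 4)/(a + 2)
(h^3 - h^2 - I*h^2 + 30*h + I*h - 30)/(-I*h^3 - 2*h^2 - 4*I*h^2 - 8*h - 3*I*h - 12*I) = (I*h^3 + h^2*(1 - I) + h*(-1 + 30*I) - 30*I)/(h^3 + 2*h^2*(2 - I) + h*(3 - 8*I) + 12)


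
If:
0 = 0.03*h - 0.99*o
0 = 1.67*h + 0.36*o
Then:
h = 0.00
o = 0.00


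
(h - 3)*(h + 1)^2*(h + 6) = h^4 + 5*h^3 - 11*h^2 - 33*h - 18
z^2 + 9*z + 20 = (z + 4)*(z + 5)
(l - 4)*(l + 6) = l^2 + 2*l - 24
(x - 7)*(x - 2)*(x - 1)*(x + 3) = x^4 - 7*x^3 - 7*x^2 + 55*x - 42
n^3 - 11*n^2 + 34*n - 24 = (n - 6)*(n - 4)*(n - 1)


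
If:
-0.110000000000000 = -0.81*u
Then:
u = 0.14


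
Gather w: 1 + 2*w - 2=2*w - 1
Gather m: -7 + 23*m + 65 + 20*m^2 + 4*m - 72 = 20*m^2 + 27*m - 14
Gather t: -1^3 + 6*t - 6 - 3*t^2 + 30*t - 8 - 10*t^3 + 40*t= -10*t^3 - 3*t^2 + 76*t - 15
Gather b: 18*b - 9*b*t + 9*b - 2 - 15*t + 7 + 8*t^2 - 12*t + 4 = b*(27 - 9*t) + 8*t^2 - 27*t + 9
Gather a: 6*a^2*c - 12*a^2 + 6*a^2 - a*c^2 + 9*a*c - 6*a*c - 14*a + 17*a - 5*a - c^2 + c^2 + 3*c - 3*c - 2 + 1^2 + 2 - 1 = a^2*(6*c - 6) + a*(-c^2 + 3*c - 2)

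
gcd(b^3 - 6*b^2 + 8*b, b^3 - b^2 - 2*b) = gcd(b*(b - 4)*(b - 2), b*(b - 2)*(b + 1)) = b^2 - 2*b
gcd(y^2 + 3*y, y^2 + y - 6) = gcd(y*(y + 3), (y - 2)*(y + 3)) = y + 3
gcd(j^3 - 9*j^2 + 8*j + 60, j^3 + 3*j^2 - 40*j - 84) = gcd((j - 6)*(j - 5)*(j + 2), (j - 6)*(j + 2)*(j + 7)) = j^2 - 4*j - 12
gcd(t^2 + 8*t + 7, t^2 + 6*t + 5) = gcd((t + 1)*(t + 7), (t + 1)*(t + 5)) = t + 1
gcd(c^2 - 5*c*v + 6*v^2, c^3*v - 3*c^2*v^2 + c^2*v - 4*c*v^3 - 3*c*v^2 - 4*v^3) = 1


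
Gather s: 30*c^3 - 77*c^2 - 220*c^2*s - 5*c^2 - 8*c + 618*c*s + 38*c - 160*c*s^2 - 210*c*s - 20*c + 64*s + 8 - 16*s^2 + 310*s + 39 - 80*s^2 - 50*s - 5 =30*c^3 - 82*c^2 + 10*c + s^2*(-160*c - 96) + s*(-220*c^2 + 408*c + 324) + 42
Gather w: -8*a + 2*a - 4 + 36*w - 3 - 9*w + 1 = -6*a + 27*w - 6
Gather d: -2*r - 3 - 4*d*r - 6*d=d*(-4*r - 6) - 2*r - 3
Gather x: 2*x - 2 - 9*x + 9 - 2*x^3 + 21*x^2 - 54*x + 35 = -2*x^3 + 21*x^2 - 61*x + 42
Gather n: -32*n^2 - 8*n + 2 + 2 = -32*n^2 - 8*n + 4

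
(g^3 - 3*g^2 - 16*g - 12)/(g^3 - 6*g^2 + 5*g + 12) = (g^2 - 4*g - 12)/(g^2 - 7*g + 12)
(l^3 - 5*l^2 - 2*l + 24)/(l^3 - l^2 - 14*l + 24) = (l^2 - 2*l - 8)/(l^2 + 2*l - 8)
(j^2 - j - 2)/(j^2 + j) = (j - 2)/j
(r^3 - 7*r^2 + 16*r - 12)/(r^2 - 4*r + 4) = r - 3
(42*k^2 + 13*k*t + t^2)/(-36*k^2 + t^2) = (7*k + t)/(-6*k + t)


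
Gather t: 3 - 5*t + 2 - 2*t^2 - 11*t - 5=-2*t^2 - 16*t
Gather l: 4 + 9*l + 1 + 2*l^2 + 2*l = 2*l^2 + 11*l + 5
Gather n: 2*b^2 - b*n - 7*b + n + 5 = 2*b^2 - 7*b + n*(1 - b) + 5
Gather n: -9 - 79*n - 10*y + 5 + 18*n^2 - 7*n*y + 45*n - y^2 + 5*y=18*n^2 + n*(-7*y - 34) - y^2 - 5*y - 4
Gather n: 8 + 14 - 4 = 18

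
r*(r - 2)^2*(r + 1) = r^4 - 3*r^3 + 4*r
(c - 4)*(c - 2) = c^2 - 6*c + 8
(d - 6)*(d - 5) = d^2 - 11*d + 30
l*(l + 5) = l^2 + 5*l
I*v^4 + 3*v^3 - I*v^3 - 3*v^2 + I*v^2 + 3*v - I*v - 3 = (v - 3*I)*(v - I)*(v + I)*(I*v - I)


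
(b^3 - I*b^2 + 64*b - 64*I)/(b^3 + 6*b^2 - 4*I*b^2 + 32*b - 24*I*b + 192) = (b^2 + 7*I*b + 8)/(b^2 + b*(6 + 4*I) + 24*I)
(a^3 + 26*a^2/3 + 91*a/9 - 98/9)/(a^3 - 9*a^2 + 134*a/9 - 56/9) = (3*a^2 + 28*a + 49)/(3*a^2 - 25*a + 28)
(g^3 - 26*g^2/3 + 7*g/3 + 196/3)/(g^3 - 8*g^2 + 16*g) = (3*g^2 - 14*g - 49)/(3*g*(g - 4))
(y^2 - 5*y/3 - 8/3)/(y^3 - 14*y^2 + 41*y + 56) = (y - 8/3)/(y^2 - 15*y + 56)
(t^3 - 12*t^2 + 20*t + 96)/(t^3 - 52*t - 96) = (t - 6)/(t + 6)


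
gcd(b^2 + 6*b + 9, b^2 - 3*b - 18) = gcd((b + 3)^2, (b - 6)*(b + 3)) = b + 3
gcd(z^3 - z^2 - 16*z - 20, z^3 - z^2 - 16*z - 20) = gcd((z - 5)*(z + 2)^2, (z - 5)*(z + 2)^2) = z^3 - z^2 - 16*z - 20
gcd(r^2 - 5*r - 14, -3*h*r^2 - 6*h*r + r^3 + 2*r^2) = r + 2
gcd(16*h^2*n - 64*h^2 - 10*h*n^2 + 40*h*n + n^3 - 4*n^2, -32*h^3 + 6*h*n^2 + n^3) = 2*h - n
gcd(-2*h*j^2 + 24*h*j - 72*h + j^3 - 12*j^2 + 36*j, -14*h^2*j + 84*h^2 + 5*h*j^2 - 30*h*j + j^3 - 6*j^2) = 2*h*j - 12*h - j^2 + 6*j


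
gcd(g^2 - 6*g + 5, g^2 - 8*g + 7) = g - 1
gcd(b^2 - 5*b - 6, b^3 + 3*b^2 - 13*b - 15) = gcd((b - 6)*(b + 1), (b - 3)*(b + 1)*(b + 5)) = b + 1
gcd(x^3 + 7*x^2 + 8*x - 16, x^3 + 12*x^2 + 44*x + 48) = x + 4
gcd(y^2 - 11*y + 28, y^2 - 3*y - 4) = y - 4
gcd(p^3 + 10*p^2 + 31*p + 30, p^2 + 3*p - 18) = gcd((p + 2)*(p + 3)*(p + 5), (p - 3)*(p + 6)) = 1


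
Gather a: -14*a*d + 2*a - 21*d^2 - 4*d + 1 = a*(2 - 14*d) - 21*d^2 - 4*d + 1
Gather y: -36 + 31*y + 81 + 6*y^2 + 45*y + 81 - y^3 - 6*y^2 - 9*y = -y^3 + 67*y + 126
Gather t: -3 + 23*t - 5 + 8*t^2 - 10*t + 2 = 8*t^2 + 13*t - 6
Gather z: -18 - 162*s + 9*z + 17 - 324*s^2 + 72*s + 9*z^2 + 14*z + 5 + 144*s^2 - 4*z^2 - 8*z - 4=-180*s^2 - 90*s + 5*z^2 + 15*z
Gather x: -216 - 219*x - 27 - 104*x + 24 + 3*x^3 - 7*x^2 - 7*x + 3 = 3*x^3 - 7*x^2 - 330*x - 216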